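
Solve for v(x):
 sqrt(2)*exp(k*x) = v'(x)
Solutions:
 v(x) = C1 + sqrt(2)*exp(k*x)/k


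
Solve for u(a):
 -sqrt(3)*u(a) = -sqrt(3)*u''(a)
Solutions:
 u(a) = C1*exp(-a) + C2*exp(a)


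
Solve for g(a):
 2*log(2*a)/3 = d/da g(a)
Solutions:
 g(a) = C1 + 2*a*log(a)/3 - 2*a/3 + 2*a*log(2)/3


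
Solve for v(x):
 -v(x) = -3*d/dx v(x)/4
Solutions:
 v(x) = C1*exp(4*x/3)


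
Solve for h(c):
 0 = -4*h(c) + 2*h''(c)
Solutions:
 h(c) = C1*exp(-sqrt(2)*c) + C2*exp(sqrt(2)*c)


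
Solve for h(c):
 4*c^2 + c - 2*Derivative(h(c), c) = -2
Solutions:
 h(c) = C1 + 2*c^3/3 + c^2/4 + c


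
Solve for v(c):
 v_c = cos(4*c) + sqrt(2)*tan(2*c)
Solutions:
 v(c) = C1 - sqrt(2)*log(cos(2*c))/2 + sin(4*c)/4


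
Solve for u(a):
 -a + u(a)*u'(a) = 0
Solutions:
 u(a) = -sqrt(C1 + a^2)
 u(a) = sqrt(C1 + a^2)


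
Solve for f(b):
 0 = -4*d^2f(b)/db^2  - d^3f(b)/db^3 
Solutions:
 f(b) = C1 + C2*b + C3*exp(-4*b)


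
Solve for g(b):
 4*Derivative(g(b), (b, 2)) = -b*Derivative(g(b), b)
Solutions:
 g(b) = C1 + C2*erf(sqrt(2)*b/4)


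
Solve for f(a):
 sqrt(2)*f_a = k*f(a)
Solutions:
 f(a) = C1*exp(sqrt(2)*a*k/2)


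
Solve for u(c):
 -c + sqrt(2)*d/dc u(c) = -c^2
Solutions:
 u(c) = C1 - sqrt(2)*c^3/6 + sqrt(2)*c^2/4


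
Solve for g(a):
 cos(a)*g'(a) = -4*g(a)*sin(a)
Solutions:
 g(a) = C1*cos(a)^4


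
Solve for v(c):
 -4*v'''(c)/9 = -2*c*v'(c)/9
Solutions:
 v(c) = C1 + Integral(C2*airyai(2^(2/3)*c/2) + C3*airybi(2^(2/3)*c/2), c)


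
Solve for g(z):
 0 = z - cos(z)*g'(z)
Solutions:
 g(z) = C1 + Integral(z/cos(z), z)


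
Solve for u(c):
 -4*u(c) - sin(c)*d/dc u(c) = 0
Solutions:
 u(c) = C1*(cos(c)^2 + 2*cos(c) + 1)/(cos(c)^2 - 2*cos(c) + 1)


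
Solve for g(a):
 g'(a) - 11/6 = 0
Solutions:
 g(a) = C1 + 11*a/6


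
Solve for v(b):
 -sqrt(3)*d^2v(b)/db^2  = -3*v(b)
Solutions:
 v(b) = C1*exp(-3^(1/4)*b) + C2*exp(3^(1/4)*b)


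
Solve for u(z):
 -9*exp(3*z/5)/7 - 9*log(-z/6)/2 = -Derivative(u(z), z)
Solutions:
 u(z) = C1 + 9*z*log(-z)/2 + 9*z*(-log(6) - 1)/2 + 15*exp(3*z/5)/7


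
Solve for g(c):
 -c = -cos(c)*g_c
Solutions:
 g(c) = C1 + Integral(c/cos(c), c)


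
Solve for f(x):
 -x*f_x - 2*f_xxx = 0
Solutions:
 f(x) = C1 + Integral(C2*airyai(-2^(2/3)*x/2) + C3*airybi(-2^(2/3)*x/2), x)


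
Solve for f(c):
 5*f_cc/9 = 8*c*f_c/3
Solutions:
 f(c) = C1 + C2*erfi(2*sqrt(15)*c/5)


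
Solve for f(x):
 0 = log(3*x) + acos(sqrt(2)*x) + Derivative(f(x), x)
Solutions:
 f(x) = C1 - x*log(x) - x*acos(sqrt(2)*x) - x*log(3) + x + sqrt(2)*sqrt(1 - 2*x^2)/2


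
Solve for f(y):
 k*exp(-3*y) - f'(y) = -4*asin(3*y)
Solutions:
 f(y) = C1 - k*exp(-3*y)/3 + 4*y*asin(3*y) + 4*sqrt(1 - 9*y^2)/3


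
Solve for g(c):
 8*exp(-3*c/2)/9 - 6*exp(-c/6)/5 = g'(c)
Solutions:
 g(c) = C1 - 16*exp(-3*c/2)/27 + 36*exp(-c/6)/5


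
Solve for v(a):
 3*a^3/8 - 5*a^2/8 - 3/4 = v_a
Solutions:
 v(a) = C1 + 3*a^4/32 - 5*a^3/24 - 3*a/4


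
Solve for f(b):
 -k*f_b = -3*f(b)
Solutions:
 f(b) = C1*exp(3*b/k)


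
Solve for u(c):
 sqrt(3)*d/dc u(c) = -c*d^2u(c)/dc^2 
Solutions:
 u(c) = C1 + C2*c^(1 - sqrt(3))


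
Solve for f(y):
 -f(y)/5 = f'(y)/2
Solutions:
 f(y) = C1*exp(-2*y/5)


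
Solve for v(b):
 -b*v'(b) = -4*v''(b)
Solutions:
 v(b) = C1 + C2*erfi(sqrt(2)*b/4)


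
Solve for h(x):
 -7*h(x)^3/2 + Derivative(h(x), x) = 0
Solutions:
 h(x) = -sqrt(-1/(C1 + 7*x))
 h(x) = sqrt(-1/(C1 + 7*x))


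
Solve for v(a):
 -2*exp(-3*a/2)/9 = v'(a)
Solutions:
 v(a) = C1 + 4*exp(-3*a/2)/27


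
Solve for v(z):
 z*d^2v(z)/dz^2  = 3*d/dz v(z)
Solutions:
 v(z) = C1 + C2*z^4


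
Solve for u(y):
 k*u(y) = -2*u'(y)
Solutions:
 u(y) = C1*exp(-k*y/2)


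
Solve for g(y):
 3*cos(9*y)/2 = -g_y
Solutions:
 g(y) = C1 - sin(9*y)/6


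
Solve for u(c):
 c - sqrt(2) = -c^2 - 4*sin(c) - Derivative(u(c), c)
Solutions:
 u(c) = C1 - c^3/3 - c^2/2 + sqrt(2)*c + 4*cos(c)


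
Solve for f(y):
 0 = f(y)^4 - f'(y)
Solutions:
 f(y) = (-1/(C1 + 3*y))^(1/3)
 f(y) = (-1/(C1 + y))^(1/3)*(-3^(2/3) - 3*3^(1/6)*I)/6
 f(y) = (-1/(C1 + y))^(1/3)*(-3^(2/3) + 3*3^(1/6)*I)/6


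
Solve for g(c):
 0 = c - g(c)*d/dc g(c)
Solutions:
 g(c) = -sqrt(C1 + c^2)
 g(c) = sqrt(C1 + c^2)


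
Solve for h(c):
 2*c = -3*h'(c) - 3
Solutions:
 h(c) = C1 - c^2/3 - c


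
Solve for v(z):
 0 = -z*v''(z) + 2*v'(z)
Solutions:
 v(z) = C1 + C2*z^3


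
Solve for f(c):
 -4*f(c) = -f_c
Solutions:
 f(c) = C1*exp(4*c)


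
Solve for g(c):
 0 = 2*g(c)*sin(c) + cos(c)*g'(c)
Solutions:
 g(c) = C1*cos(c)^2


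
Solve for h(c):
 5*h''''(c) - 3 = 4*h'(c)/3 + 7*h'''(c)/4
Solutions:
 h(c) = C1 + C2*exp(c*(-(240*sqrt(14743) + 29143)^(1/3) - 49/(240*sqrt(14743) + 29143)^(1/3) + 14)/120)*sin(sqrt(3)*c*(-(240*sqrt(14743) + 29143)^(1/3) + 49/(240*sqrt(14743) + 29143)^(1/3))/120) + C3*exp(c*(-(240*sqrt(14743) + 29143)^(1/3) - 49/(240*sqrt(14743) + 29143)^(1/3) + 14)/120)*cos(sqrt(3)*c*(-(240*sqrt(14743) + 29143)^(1/3) + 49/(240*sqrt(14743) + 29143)^(1/3))/120) + C4*exp(c*(49/(240*sqrt(14743) + 29143)^(1/3) + 7 + (240*sqrt(14743) + 29143)^(1/3))/60) - 9*c/4


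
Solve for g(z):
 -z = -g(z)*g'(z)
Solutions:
 g(z) = -sqrt(C1 + z^2)
 g(z) = sqrt(C1 + z^2)


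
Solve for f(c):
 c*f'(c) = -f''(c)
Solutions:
 f(c) = C1 + C2*erf(sqrt(2)*c/2)


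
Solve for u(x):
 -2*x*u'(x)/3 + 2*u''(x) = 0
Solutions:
 u(x) = C1 + C2*erfi(sqrt(6)*x/6)


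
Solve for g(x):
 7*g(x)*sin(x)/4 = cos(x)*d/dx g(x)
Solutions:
 g(x) = C1/cos(x)^(7/4)


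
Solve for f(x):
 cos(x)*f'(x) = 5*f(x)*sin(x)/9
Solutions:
 f(x) = C1/cos(x)^(5/9)


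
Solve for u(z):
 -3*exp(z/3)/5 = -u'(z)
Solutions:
 u(z) = C1 + 9*exp(z/3)/5


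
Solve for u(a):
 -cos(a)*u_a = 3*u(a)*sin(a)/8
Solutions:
 u(a) = C1*cos(a)^(3/8)


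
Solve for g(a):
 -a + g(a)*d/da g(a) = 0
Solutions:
 g(a) = -sqrt(C1 + a^2)
 g(a) = sqrt(C1 + a^2)


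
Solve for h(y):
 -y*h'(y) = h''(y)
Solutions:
 h(y) = C1 + C2*erf(sqrt(2)*y/2)


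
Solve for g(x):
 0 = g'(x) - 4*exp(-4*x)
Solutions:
 g(x) = C1 - exp(-4*x)


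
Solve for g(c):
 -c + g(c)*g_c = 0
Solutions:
 g(c) = -sqrt(C1 + c^2)
 g(c) = sqrt(C1 + c^2)


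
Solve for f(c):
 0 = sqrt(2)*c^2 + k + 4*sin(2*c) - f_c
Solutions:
 f(c) = C1 + sqrt(2)*c^3/3 + c*k - 2*cos(2*c)


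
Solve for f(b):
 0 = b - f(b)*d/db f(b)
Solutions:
 f(b) = -sqrt(C1 + b^2)
 f(b) = sqrt(C1 + b^2)


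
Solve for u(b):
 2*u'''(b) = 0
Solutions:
 u(b) = C1 + C2*b + C3*b^2


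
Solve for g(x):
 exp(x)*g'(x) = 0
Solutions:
 g(x) = C1


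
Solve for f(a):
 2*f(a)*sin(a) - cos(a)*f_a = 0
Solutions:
 f(a) = C1/cos(a)^2


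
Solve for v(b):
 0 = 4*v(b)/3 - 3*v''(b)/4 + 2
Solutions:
 v(b) = C1*exp(-4*b/3) + C2*exp(4*b/3) - 3/2


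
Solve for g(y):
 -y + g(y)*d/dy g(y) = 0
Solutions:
 g(y) = -sqrt(C1 + y^2)
 g(y) = sqrt(C1 + y^2)


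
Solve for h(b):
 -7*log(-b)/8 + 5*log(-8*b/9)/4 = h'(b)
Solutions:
 h(b) = C1 + 3*b*log(-b)/8 + b*(-20*log(3) - 3 + 30*log(2))/8


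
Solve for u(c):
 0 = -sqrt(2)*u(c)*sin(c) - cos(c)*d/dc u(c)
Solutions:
 u(c) = C1*cos(c)^(sqrt(2))


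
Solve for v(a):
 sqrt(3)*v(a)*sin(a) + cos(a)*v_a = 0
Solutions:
 v(a) = C1*cos(a)^(sqrt(3))


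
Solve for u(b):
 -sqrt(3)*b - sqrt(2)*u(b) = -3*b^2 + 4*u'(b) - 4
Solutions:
 u(b) = C1*exp(-sqrt(2)*b/4) + 3*sqrt(2)*b^2/2 - 12*b - sqrt(6)*b/2 + 2*sqrt(3) + 26*sqrt(2)


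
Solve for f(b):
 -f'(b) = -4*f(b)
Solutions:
 f(b) = C1*exp(4*b)


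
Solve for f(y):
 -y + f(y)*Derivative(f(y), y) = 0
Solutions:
 f(y) = -sqrt(C1 + y^2)
 f(y) = sqrt(C1 + y^2)


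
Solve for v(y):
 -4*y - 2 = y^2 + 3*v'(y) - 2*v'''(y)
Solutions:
 v(y) = C1 + C2*exp(-sqrt(6)*y/2) + C3*exp(sqrt(6)*y/2) - y^3/9 - 2*y^2/3 - 10*y/9


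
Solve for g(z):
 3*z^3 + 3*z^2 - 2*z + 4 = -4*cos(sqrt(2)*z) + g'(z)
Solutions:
 g(z) = C1 + 3*z^4/4 + z^3 - z^2 + 4*z + 2*sqrt(2)*sin(sqrt(2)*z)


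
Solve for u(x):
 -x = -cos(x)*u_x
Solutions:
 u(x) = C1 + Integral(x/cos(x), x)


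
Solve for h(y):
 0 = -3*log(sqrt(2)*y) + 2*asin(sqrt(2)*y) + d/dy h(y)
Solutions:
 h(y) = C1 + 3*y*log(y) - 2*y*asin(sqrt(2)*y) - 3*y + 3*y*log(2)/2 - sqrt(2)*sqrt(1 - 2*y^2)


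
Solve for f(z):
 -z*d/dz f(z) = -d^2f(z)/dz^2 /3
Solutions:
 f(z) = C1 + C2*erfi(sqrt(6)*z/2)


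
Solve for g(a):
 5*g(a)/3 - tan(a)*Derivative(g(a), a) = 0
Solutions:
 g(a) = C1*sin(a)^(5/3)


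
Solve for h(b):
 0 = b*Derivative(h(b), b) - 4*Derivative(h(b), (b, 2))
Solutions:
 h(b) = C1 + C2*erfi(sqrt(2)*b/4)


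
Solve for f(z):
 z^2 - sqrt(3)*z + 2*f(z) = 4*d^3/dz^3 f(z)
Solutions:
 f(z) = C3*exp(2^(2/3)*z/2) - z^2/2 + sqrt(3)*z/2 + (C1*sin(2^(2/3)*sqrt(3)*z/4) + C2*cos(2^(2/3)*sqrt(3)*z/4))*exp(-2^(2/3)*z/4)


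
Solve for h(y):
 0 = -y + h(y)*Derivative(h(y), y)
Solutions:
 h(y) = -sqrt(C1 + y^2)
 h(y) = sqrt(C1 + y^2)


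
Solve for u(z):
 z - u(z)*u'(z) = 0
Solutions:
 u(z) = -sqrt(C1 + z^2)
 u(z) = sqrt(C1 + z^2)


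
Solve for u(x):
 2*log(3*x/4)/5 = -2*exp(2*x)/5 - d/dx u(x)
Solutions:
 u(x) = C1 - 2*x*log(x)/5 + 2*x*(-log(3) + 1 + 2*log(2))/5 - exp(2*x)/5


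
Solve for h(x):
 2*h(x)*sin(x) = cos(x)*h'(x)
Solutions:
 h(x) = C1/cos(x)^2


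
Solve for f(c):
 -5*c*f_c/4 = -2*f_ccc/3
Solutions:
 f(c) = C1 + Integral(C2*airyai(15^(1/3)*c/2) + C3*airybi(15^(1/3)*c/2), c)


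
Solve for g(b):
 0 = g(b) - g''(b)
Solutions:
 g(b) = C1*exp(-b) + C2*exp(b)


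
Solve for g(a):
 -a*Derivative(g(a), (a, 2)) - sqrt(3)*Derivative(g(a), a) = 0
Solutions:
 g(a) = C1 + C2*a^(1 - sqrt(3))


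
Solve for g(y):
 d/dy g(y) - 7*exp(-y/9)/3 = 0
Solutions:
 g(y) = C1 - 21*exp(-y/9)


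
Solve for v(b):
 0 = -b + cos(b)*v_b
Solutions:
 v(b) = C1 + Integral(b/cos(b), b)


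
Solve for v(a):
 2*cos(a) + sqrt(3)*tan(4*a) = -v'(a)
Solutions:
 v(a) = C1 + sqrt(3)*log(cos(4*a))/4 - 2*sin(a)


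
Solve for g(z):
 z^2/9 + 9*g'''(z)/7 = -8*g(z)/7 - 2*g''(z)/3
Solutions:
 g(z) = C1*exp(z*(-28 + 98*2^(1/3)/(243*sqrt(60421) + 59735)^(1/3) + 2^(2/3)*(243*sqrt(60421) + 59735)^(1/3))/162)*sin(2^(1/3)*sqrt(3)*z*(-2^(1/3)*(243*sqrt(60421) + 59735)^(1/3) + 98/(243*sqrt(60421) + 59735)^(1/3))/162) + C2*exp(z*(-28 + 98*2^(1/3)/(243*sqrt(60421) + 59735)^(1/3) + 2^(2/3)*(243*sqrt(60421) + 59735)^(1/3))/162)*cos(2^(1/3)*sqrt(3)*z*(-2^(1/3)*(243*sqrt(60421) + 59735)^(1/3) + 98/(243*sqrt(60421) + 59735)^(1/3))/162) + C3*exp(-z*(98*2^(1/3)/(243*sqrt(60421) + 59735)^(1/3) + 14 + 2^(2/3)*(243*sqrt(60421) + 59735)^(1/3))/81) - 7*z^2/72 + 49/432


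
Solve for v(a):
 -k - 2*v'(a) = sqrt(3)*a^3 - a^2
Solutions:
 v(a) = C1 - sqrt(3)*a^4/8 + a^3/6 - a*k/2


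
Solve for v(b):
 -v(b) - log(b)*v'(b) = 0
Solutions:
 v(b) = C1*exp(-li(b))


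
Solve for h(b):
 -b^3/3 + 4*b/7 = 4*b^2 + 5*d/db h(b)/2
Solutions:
 h(b) = C1 - b^4/30 - 8*b^3/15 + 4*b^2/35


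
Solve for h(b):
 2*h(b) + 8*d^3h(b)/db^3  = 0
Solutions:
 h(b) = C3*exp(-2^(1/3)*b/2) + (C1*sin(2^(1/3)*sqrt(3)*b/4) + C2*cos(2^(1/3)*sqrt(3)*b/4))*exp(2^(1/3)*b/4)


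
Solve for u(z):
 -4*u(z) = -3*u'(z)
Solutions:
 u(z) = C1*exp(4*z/3)


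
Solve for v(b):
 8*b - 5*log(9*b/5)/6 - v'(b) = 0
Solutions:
 v(b) = C1 + 4*b^2 - 5*b*log(b)/6 - 5*b*log(3)/3 + 5*b/6 + 5*b*log(5)/6


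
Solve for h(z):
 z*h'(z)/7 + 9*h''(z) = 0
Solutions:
 h(z) = C1 + C2*erf(sqrt(14)*z/42)


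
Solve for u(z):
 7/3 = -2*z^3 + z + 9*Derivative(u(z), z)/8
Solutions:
 u(z) = C1 + 4*z^4/9 - 4*z^2/9 + 56*z/27


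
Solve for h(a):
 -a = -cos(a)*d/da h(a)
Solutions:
 h(a) = C1 + Integral(a/cos(a), a)


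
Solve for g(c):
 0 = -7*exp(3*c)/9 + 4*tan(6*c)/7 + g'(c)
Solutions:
 g(c) = C1 + 7*exp(3*c)/27 + 2*log(cos(6*c))/21


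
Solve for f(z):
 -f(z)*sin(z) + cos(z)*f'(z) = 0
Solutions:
 f(z) = C1/cos(z)


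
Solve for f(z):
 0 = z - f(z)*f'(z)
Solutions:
 f(z) = -sqrt(C1 + z^2)
 f(z) = sqrt(C1 + z^2)


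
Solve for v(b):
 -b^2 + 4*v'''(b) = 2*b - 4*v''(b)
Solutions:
 v(b) = C1 + C2*b + C3*exp(-b) + b^4/48


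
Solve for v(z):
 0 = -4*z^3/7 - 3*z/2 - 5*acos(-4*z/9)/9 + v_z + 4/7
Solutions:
 v(z) = C1 + z^4/7 + 3*z^2/4 + 5*z*acos(-4*z/9)/9 - 4*z/7 + 5*sqrt(81 - 16*z^2)/36


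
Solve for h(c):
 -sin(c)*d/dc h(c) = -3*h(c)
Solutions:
 h(c) = C1*(cos(c) - 1)^(3/2)/(cos(c) + 1)^(3/2)


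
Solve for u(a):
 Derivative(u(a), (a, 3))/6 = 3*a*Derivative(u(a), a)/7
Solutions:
 u(a) = C1 + Integral(C2*airyai(18^(1/3)*7^(2/3)*a/7) + C3*airybi(18^(1/3)*7^(2/3)*a/7), a)


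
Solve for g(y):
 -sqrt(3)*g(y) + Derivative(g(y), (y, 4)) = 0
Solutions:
 g(y) = C1*exp(-3^(1/8)*y) + C2*exp(3^(1/8)*y) + C3*sin(3^(1/8)*y) + C4*cos(3^(1/8)*y)


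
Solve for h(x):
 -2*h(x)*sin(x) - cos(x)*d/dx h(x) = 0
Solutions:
 h(x) = C1*cos(x)^2


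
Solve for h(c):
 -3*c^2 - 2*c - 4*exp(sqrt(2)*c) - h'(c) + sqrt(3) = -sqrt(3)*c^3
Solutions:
 h(c) = C1 + sqrt(3)*c^4/4 - c^3 - c^2 + sqrt(3)*c - 2*sqrt(2)*exp(sqrt(2)*c)


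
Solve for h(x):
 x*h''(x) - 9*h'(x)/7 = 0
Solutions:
 h(x) = C1 + C2*x^(16/7)


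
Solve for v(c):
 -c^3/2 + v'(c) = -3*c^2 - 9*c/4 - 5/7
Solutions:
 v(c) = C1 + c^4/8 - c^3 - 9*c^2/8 - 5*c/7


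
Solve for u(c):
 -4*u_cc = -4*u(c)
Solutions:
 u(c) = C1*exp(-c) + C2*exp(c)


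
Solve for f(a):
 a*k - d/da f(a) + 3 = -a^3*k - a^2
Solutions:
 f(a) = C1 + a^4*k/4 + a^3/3 + a^2*k/2 + 3*a


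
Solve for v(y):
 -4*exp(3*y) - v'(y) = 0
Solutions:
 v(y) = C1 - 4*exp(3*y)/3


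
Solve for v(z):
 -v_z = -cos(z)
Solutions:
 v(z) = C1 + sin(z)


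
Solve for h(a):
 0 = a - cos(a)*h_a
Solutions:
 h(a) = C1 + Integral(a/cos(a), a)


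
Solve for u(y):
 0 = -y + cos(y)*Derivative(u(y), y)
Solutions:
 u(y) = C1 + Integral(y/cos(y), y)


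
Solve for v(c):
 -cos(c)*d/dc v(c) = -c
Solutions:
 v(c) = C1 + Integral(c/cos(c), c)


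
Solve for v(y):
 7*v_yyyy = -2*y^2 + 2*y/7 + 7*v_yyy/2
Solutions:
 v(y) = C1 + C2*y + C3*y^2 + C4*exp(y/2) + y^5/105 + 9*y^4/98 + 36*y^3/49


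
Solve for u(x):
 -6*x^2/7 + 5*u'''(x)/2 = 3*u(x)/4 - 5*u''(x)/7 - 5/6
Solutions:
 u(x) = C1*exp(-x*(40*20^(1/3)/(63*sqrt(192241) + 27623)^(1/3) + 40 + 50^(1/3)*(63*sqrt(192241) + 27623)^(1/3))/420)*sin(sqrt(3)*x*(-50^(1/3)*(63*sqrt(192241) + 27623)^(1/3) + 40*20^(1/3)/(63*sqrt(192241) + 27623)^(1/3))/420) + C2*exp(-x*(40*20^(1/3)/(63*sqrt(192241) + 27623)^(1/3) + 40 + 50^(1/3)*(63*sqrt(192241) + 27623)^(1/3))/420)*cos(sqrt(3)*x*(-50^(1/3)*(63*sqrt(192241) + 27623)^(1/3) + 40*20^(1/3)/(63*sqrt(192241) + 27623)^(1/3))/420) + C3*exp(x*(-20 + 40*20^(1/3)/(63*sqrt(192241) + 27623)^(1/3) + 50^(1/3)*(63*sqrt(192241) + 27623)^(1/3))/210) - 8*x^2/7 - 470/441


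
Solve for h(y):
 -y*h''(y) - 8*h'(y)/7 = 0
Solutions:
 h(y) = C1 + C2/y^(1/7)


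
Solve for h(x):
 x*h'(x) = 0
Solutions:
 h(x) = C1


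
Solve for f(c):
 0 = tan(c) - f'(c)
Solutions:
 f(c) = C1 - log(cos(c))


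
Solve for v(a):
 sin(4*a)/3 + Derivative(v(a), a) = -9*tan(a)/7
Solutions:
 v(a) = C1 + 9*log(cos(a))/7 + cos(4*a)/12


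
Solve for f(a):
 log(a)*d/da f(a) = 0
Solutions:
 f(a) = C1


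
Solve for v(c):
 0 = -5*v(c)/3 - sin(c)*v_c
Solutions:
 v(c) = C1*(cos(c) + 1)^(5/6)/(cos(c) - 1)^(5/6)


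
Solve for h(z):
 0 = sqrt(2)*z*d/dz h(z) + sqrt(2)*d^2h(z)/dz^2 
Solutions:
 h(z) = C1 + C2*erf(sqrt(2)*z/2)


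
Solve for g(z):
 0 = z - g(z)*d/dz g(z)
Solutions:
 g(z) = -sqrt(C1 + z^2)
 g(z) = sqrt(C1 + z^2)


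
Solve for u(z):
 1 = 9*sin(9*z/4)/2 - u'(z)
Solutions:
 u(z) = C1 - z - 2*cos(9*z/4)


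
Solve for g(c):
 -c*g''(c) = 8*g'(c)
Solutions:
 g(c) = C1 + C2/c^7


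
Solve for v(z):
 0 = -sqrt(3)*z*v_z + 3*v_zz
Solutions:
 v(z) = C1 + C2*erfi(sqrt(2)*3^(3/4)*z/6)


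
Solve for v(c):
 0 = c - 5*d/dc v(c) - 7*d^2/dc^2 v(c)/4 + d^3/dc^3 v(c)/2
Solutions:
 v(c) = C1 + C2*exp(c*(7 - sqrt(209))/4) + C3*exp(c*(7 + sqrt(209))/4) + c^2/10 - 7*c/100


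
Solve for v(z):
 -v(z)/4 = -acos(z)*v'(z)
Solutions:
 v(z) = C1*exp(Integral(1/acos(z), z)/4)


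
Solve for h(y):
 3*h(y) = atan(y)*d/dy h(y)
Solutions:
 h(y) = C1*exp(3*Integral(1/atan(y), y))


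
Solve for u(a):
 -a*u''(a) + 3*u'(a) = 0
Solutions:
 u(a) = C1 + C2*a^4


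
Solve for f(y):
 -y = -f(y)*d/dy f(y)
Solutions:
 f(y) = -sqrt(C1 + y^2)
 f(y) = sqrt(C1 + y^2)


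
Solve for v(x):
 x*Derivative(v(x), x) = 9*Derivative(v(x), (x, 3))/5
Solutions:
 v(x) = C1 + Integral(C2*airyai(15^(1/3)*x/3) + C3*airybi(15^(1/3)*x/3), x)


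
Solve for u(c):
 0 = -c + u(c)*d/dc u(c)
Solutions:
 u(c) = -sqrt(C1 + c^2)
 u(c) = sqrt(C1 + c^2)


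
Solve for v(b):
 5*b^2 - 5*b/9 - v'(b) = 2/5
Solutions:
 v(b) = C1 + 5*b^3/3 - 5*b^2/18 - 2*b/5


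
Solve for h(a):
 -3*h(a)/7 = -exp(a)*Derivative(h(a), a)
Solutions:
 h(a) = C1*exp(-3*exp(-a)/7)


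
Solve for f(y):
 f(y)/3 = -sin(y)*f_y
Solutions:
 f(y) = C1*(cos(y) + 1)^(1/6)/(cos(y) - 1)^(1/6)


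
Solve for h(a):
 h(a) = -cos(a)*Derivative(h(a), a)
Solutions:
 h(a) = C1*sqrt(sin(a) - 1)/sqrt(sin(a) + 1)


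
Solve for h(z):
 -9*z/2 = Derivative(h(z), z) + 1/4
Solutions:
 h(z) = C1 - 9*z^2/4 - z/4


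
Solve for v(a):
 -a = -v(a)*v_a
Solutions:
 v(a) = -sqrt(C1 + a^2)
 v(a) = sqrt(C1 + a^2)


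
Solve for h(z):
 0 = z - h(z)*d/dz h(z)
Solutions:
 h(z) = -sqrt(C1 + z^2)
 h(z) = sqrt(C1 + z^2)


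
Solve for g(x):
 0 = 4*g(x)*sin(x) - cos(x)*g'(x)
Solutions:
 g(x) = C1/cos(x)^4


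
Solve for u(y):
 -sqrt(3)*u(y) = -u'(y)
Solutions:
 u(y) = C1*exp(sqrt(3)*y)


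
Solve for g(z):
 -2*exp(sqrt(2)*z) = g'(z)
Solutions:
 g(z) = C1 - sqrt(2)*exp(sqrt(2)*z)


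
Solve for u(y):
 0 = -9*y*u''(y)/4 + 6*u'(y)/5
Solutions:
 u(y) = C1 + C2*y^(23/15)


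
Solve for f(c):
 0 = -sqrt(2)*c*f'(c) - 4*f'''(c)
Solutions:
 f(c) = C1 + Integral(C2*airyai(-sqrt(2)*c/2) + C3*airybi(-sqrt(2)*c/2), c)


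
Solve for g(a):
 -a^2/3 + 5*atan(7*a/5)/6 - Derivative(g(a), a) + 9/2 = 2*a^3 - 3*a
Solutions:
 g(a) = C1 - a^4/2 - a^3/9 + 3*a^2/2 + 5*a*atan(7*a/5)/6 + 9*a/2 - 25*log(49*a^2 + 25)/84


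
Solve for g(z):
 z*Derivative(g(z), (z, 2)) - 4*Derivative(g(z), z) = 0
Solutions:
 g(z) = C1 + C2*z^5


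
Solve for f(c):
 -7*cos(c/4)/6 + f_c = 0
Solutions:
 f(c) = C1 + 14*sin(c/4)/3


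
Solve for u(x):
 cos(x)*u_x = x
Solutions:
 u(x) = C1 + Integral(x/cos(x), x)


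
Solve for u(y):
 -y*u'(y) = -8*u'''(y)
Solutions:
 u(y) = C1 + Integral(C2*airyai(y/2) + C3*airybi(y/2), y)


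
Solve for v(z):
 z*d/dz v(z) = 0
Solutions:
 v(z) = C1


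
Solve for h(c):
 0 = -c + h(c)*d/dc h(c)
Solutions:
 h(c) = -sqrt(C1 + c^2)
 h(c) = sqrt(C1 + c^2)


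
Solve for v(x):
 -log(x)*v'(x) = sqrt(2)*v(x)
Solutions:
 v(x) = C1*exp(-sqrt(2)*li(x))


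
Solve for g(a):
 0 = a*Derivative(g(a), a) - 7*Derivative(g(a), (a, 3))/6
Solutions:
 g(a) = C1 + Integral(C2*airyai(6^(1/3)*7^(2/3)*a/7) + C3*airybi(6^(1/3)*7^(2/3)*a/7), a)


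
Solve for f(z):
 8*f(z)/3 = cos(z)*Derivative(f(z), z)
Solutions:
 f(z) = C1*(sin(z) + 1)^(4/3)/(sin(z) - 1)^(4/3)


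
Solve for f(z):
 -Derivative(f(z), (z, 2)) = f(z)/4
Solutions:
 f(z) = C1*sin(z/2) + C2*cos(z/2)


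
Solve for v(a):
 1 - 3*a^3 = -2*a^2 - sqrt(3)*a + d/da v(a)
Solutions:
 v(a) = C1 - 3*a^4/4 + 2*a^3/3 + sqrt(3)*a^2/2 + a


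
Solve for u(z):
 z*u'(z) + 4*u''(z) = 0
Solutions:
 u(z) = C1 + C2*erf(sqrt(2)*z/4)


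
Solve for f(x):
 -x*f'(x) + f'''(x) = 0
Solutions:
 f(x) = C1 + Integral(C2*airyai(x) + C3*airybi(x), x)


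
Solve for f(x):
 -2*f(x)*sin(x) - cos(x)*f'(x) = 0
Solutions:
 f(x) = C1*cos(x)^2


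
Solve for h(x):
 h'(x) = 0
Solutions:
 h(x) = C1


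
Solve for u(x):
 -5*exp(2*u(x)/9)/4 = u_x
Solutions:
 u(x) = 9*log(-sqrt(-1/(C1 - 5*x))) + 9*log(2)/2 + 9*log(3)
 u(x) = 9*log(-1/(C1 - 5*x))/2 + 9*log(2)/2 + 9*log(3)


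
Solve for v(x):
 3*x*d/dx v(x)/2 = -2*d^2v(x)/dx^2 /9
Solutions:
 v(x) = C1 + C2*erf(3*sqrt(6)*x/4)


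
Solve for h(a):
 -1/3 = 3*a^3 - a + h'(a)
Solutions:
 h(a) = C1 - 3*a^4/4 + a^2/2 - a/3


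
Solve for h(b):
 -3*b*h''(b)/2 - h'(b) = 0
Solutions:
 h(b) = C1 + C2*b^(1/3)


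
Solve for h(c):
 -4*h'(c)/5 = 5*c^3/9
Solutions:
 h(c) = C1 - 25*c^4/144


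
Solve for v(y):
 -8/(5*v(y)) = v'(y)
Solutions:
 v(y) = -sqrt(C1 - 80*y)/5
 v(y) = sqrt(C1 - 80*y)/5


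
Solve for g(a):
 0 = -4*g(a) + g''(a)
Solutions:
 g(a) = C1*exp(-2*a) + C2*exp(2*a)


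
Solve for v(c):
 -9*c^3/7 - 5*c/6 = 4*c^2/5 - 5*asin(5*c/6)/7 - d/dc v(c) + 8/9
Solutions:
 v(c) = C1 + 9*c^4/28 + 4*c^3/15 + 5*c^2/12 - 5*c*asin(5*c/6)/7 + 8*c/9 - sqrt(36 - 25*c^2)/7


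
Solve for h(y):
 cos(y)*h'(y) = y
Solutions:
 h(y) = C1 + Integral(y/cos(y), y)


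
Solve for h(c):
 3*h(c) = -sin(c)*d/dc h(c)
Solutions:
 h(c) = C1*(cos(c) + 1)^(3/2)/(cos(c) - 1)^(3/2)


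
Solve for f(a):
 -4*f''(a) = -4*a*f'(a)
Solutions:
 f(a) = C1 + C2*erfi(sqrt(2)*a/2)


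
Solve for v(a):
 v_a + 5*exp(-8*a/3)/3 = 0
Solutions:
 v(a) = C1 + 5*exp(-8*a/3)/8


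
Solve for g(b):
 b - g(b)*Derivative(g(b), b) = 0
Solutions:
 g(b) = -sqrt(C1 + b^2)
 g(b) = sqrt(C1 + b^2)


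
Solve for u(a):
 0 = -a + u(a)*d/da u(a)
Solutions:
 u(a) = -sqrt(C1 + a^2)
 u(a) = sqrt(C1 + a^2)


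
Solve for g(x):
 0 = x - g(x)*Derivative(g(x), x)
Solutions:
 g(x) = -sqrt(C1 + x^2)
 g(x) = sqrt(C1 + x^2)


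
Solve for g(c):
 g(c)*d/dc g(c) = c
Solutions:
 g(c) = -sqrt(C1 + c^2)
 g(c) = sqrt(C1 + c^2)


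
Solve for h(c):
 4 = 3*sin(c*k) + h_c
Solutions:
 h(c) = C1 + 4*c + 3*cos(c*k)/k


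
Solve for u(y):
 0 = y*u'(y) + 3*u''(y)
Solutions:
 u(y) = C1 + C2*erf(sqrt(6)*y/6)


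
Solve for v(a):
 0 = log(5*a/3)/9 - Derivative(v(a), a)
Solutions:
 v(a) = C1 + a*log(a)/9 - a*log(3)/9 - a/9 + a*log(5)/9


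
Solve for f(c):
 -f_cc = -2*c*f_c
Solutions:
 f(c) = C1 + C2*erfi(c)


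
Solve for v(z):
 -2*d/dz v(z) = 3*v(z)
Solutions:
 v(z) = C1*exp(-3*z/2)


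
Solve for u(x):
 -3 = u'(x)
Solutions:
 u(x) = C1 - 3*x


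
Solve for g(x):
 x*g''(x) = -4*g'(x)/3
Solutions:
 g(x) = C1 + C2/x^(1/3)


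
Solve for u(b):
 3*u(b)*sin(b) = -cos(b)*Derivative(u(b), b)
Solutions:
 u(b) = C1*cos(b)^3


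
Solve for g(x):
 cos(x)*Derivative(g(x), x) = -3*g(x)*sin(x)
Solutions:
 g(x) = C1*cos(x)^3


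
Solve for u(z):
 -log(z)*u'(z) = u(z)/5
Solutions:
 u(z) = C1*exp(-li(z)/5)


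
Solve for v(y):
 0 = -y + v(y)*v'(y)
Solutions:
 v(y) = -sqrt(C1 + y^2)
 v(y) = sqrt(C1 + y^2)


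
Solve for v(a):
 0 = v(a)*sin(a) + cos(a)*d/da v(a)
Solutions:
 v(a) = C1*cos(a)


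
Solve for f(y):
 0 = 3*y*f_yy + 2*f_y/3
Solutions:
 f(y) = C1 + C2*y^(7/9)


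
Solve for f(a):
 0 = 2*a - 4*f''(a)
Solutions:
 f(a) = C1 + C2*a + a^3/12


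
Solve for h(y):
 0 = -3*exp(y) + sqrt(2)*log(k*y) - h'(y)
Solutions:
 h(y) = C1 + sqrt(2)*y*log(k*y) - sqrt(2)*y - 3*exp(y)


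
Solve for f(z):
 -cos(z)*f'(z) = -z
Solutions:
 f(z) = C1 + Integral(z/cos(z), z)


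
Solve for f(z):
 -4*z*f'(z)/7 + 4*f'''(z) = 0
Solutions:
 f(z) = C1 + Integral(C2*airyai(7^(2/3)*z/7) + C3*airybi(7^(2/3)*z/7), z)


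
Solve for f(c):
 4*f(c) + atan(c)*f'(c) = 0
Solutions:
 f(c) = C1*exp(-4*Integral(1/atan(c), c))


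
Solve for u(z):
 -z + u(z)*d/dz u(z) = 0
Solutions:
 u(z) = -sqrt(C1 + z^2)
 u(z) = sqrt(C1 + z^2)


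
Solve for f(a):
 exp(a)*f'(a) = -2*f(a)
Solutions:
 f(a) = C1*exp(2*exp(-a))


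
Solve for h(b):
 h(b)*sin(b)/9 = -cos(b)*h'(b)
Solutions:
 h(b) = C1*cos(b)^(1/9)


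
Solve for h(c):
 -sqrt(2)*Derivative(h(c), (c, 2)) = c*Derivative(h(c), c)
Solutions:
 h(c) = C1 + C2*erf(2^(1/4)*c/2)


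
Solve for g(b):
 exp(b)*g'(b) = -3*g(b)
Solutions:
 g(b) = C1*exp(3*exp(-b))


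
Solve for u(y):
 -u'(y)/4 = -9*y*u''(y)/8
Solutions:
 u(y) = C1 + C2*y^(11/9)


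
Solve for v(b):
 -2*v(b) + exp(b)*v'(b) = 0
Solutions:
 v(b) = C1*exp(-2*exp(-b))


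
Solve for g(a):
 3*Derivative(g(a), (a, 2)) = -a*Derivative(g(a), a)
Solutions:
 g(a) = C1 + C2*erf(sqrt(6)*a/6)


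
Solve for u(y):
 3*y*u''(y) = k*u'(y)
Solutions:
 u(y) = C1 + y^(re(k)/3 + 1)*(C2*sin(log(y)*Abs(im(k))/3) + C3*cos(log(y)*im(k)/3))


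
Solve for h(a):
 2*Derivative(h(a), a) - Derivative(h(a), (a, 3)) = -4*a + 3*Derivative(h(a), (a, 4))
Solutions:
 h(a) = C1 + C2*exp(-a*((9*sqrt(723) + 242)^(-1/3) + 2 + (9*sqrt(723) + 242)^(1/3))/18)*sin(sqrt(3)*a*(-(9*sqrt(723) + 242)^(1/3) + (9*sqrt(723) + 242)^(-1/3))/18) + C3*exp(-a*((9*sqrt(723) + 242)^(-1/3) + 2 + (9*sqrt(723) + 242)^(1/3))/18)*cos(sqrt(3)*a*(-(9*sqrt(723) + 242)^(1/3) + (9*sqrt(723) + 242)^(-1/3))/18) + C4*exp(a*(-1 + (9*sqrt(723) + 242)^(-1/3) + (9*sqrt(723) + 242)^(1/3))/9) - a^2


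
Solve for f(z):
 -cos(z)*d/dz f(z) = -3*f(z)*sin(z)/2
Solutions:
 f(z) = C1/cos(z)^(3/2)


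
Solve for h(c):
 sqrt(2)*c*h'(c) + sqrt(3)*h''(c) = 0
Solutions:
 h(c) = C1 + C2*erf(6^(3/4)*c/6)


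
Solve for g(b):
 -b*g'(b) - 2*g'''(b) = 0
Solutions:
 g(b) = C1 + Integral(C2*airyai(-2^(2/3)*b/2) + C3*airybi(-2^(2/3)*b/2), b)


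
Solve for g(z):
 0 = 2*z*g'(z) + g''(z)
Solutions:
 g(z) = C1 + C2*erf(z)


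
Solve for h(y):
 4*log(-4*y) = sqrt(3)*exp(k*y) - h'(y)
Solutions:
 h(y) = C1 - 4*y*log(-y) + 4*y*(1 - 2*log(2)) + Piecewise((sqrt(3)*exp(k*y)/k, Ne(k, 0)), (sqrt(3)*y, True))


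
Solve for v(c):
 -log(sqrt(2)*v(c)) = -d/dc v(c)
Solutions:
 -2*Integral(1/(2*log(_y) + log(2)), (_y, v(c))) = C1 - c


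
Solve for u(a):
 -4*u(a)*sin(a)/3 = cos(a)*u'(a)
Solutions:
 u(a) = C1*cos(a)^(4/3)


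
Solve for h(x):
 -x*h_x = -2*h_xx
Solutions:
 h(x) = C1 + C2*erfi(x/2)


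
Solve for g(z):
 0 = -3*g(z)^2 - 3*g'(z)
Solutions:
 g(z) = 1/(C1 + z)


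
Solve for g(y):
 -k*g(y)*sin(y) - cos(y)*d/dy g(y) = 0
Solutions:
 g(y) = C1*exp(k*log(cos(y)))


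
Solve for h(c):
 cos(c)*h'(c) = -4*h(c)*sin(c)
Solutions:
 h(c) = C1*cos(c)^4


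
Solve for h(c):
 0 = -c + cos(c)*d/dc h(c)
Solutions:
 h(c) = C1 + Integral(c/cos(c), c)


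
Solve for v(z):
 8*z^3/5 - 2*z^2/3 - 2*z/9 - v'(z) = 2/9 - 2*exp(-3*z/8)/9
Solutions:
 v(z) = C1 + 2*z^4/5 - 2*z^3/9 - z^2/9 - 2*z/9 - 16*exp(-3*z/8)/27


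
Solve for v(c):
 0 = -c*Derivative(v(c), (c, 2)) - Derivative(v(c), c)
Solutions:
 v(c) = C1 + C2*log(c)


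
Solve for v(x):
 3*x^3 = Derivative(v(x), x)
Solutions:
 v(x) = C1 + 3*x^4/4


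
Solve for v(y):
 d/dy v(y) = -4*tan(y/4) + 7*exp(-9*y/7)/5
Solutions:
 v(y) = C1 - 8*log(tan(y/4)^2 + 1) - 49*exp(-9*y/7)/45


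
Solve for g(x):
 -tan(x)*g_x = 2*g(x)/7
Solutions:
 g(x) = C1/sin(x)^(2/7)


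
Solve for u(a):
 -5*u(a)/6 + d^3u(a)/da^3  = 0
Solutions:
 u(a) = C3*exp(5^(1/3)*6^(2/3)*a/6) + (C1*sin(2^(2/3)*3^(1/6)*5^(1/3)*a/4) + C2*cos(2^(2/3)*3^(1/6)*5^(1/3)*a/4))*exp(-5^(1/3)*6^(2/3)*a/12)


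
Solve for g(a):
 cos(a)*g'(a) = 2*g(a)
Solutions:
 g(a) = C1*(sin(a) + 1)/(sin(a) - 1)


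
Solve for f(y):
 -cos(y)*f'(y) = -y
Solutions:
 f(y) = C1 + Integral(y/cos(y), y)


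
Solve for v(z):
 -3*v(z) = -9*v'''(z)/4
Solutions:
 v(z) = C3*exp(6^(2/3)*z/3) + (C1*sin(2^(2/3)*3^(1/6)*z/2) + C2*cos(2^(2/3)*3^(1/6)*z/2))*exp(-6^(2/3)*z/6)


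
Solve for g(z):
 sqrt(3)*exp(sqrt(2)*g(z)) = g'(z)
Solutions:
 g(z) = sqrt(2)*(2*log(-1/(C1 + sqrt(3)*z)) - log(2))/4


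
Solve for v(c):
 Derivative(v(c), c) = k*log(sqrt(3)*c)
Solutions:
 v(c) = C1 + c*k*log(c) - c*k + c*k*log(3)/2


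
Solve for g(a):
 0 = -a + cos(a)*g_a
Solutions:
 g(a) = C1 + Integral(a/cos(a), a)


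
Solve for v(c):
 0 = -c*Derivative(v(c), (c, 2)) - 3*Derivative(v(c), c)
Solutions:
 v(c) = C1 + C2/c^2


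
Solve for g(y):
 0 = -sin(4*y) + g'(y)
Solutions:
 g(y) = C1 - cos(4*y)/4


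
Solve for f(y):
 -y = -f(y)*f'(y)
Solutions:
 f(y) = -sqrt(C1 + y^2)
 f(y) = sqrt(C1 + y^2)


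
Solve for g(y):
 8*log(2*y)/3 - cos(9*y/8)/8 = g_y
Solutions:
 g(y) = C1 + 8*y*log(y)/3 - 8*y/3 + 8*y*log(2)/3 - sin(9*y/8)/9


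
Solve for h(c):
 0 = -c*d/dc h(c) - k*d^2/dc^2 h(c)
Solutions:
 h(c) = C1 + C2*sqrt(k)*erf(sqrt(2)*c*sqrt(1/k)/2)


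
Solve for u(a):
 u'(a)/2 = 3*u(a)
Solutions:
 u(a) = C1*exp(6*a)


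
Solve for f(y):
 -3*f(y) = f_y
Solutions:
 f(y) = C1*exp(-3*y)


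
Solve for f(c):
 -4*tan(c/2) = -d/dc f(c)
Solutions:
 f(c) = C1 - 8*log(cos(c/2))


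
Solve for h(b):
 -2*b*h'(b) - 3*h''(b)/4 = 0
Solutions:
 h(b) = C1 + C2*erf(2*sqrt(3)*b/3)


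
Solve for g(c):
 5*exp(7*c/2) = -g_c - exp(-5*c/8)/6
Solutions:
 g(c) = C1 - 10*exp(7*c/2)/7 + 4*exp(-5*c/8)/15


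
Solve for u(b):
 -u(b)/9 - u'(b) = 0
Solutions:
 u(b) = C1*exp(-b/9)


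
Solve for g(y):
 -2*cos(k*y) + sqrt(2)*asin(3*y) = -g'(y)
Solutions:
 g(y) = C1 - sqrt(2)*(y*asin(3*y) + sqrt(1 - 9*y^2)/3) + 2*Piecewise((sin(k*y)/k, Ne(k, 0)), (y, True))


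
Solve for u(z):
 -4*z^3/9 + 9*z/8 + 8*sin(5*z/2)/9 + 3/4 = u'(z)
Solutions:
 u(z) = C1 - z^4/9 + 9*z^2/16 + 3*z/4 - 16*cos(5*z/2)/45


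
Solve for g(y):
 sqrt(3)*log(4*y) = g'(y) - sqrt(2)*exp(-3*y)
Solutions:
 g(y) = C1 + sqrt(3)*y*log(y) + sqrt(3)*y*(-1 + 2*log(2)) - sqrt(2)*exp(-3*y)/3


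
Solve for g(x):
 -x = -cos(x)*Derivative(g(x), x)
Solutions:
 g(x) = C1 + Integral(x/cos(x), x)


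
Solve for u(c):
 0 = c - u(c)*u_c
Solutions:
 u(c) = -sqrt(C1 + c^2)
 u(c) = sqrt(C1 + c^2)


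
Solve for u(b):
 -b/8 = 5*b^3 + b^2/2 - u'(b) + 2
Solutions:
 u(b) = C1 + 5*b^4/4 + b^3/6 + b^2/16 + 2*b


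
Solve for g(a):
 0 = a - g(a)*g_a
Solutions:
 g(a) = -sqrt(C1 + a^2)
 g(a) = sqrt(C1 + a^2)


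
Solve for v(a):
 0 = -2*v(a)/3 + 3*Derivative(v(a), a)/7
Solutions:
 v(a) = C1*exp(14*a/9)


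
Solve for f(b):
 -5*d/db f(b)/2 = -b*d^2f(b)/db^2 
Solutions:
 f(b) = C1 + C2*b^(7/2)


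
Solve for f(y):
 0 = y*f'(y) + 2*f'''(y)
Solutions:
 f(y) = C1 + Integral(C2*airyai(-2^(2/3)*y/2) + C3*airybi(-2^(2/3)*y/2), y)


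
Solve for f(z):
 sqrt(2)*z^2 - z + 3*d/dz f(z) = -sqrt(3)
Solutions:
 f(z) = C1 - sqrt(2)*z^3/9 + z^2/6 - sqrt(3)*z/3


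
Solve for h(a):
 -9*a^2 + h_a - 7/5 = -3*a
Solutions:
 h(a) = C1 + 3*a^3 - 3*a^2/2 + 7*a/5


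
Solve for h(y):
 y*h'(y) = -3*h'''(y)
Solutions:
 h(y) = C1 + Integral(C2*airyai(-3^(2/3)*y/3) + C3*airybi(-3^(2/3)*y/3), y)


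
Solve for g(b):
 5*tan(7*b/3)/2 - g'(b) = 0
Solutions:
 g(b) = C1 - 15*log(cos(7*b/3))/14


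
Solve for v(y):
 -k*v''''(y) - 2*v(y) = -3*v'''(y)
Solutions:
 v(y) = C1*exp(y*Piecewise((-sqrt(-2^(1/3)*3^(2/3)*(-1/k^3)^(1/3) + 9/(4*k^2))/2 - sqrt(2^(1/3)*3^(2/3)*(-1/k^3)^(1/3) + 9/(2*k^2) - 27/(4*k^3*sqrt(-2^(1/3)*3^(2/3)*(-1/k^3)^(1/3) + 9/(4*k^2))))/2 + 3/(4*k), Eq(1/k, 0)), (-sqrt(2*(sqrt(-8/(27*k^3) + 81/(64*k^6)) + 9/(8*k^3))^(1/3) + 4/(3*k*(sqrt(-8/(27*k^3) + 81/(64*k^6)) + 9/(8*k^3))^(1/3)) + 9/(4*k^2))/2 - sqrt(-2*(sqrt(-8/(27*k^3) + 81/(64*k^6)) + 9/(8*k^3))^(1/3) - 4/(3*k*(sqrt(-8/(27*k^3) + 81/(64*k^6)) + 9/(8*k^3))^(1/3)) + 9/(2*k^2) - 27/(4*k^3*sqrt(2*(sqrt(-8/(27*k^3) + 81/(64*k^6)) + 9/(8*k^3))^(1/3) + 4/(3*k*(sqrt(-8/(27*k^3) + 81/(64*k^6)) + 9/(8*k^3))^(1/3)) + 9/(4*k^2))))/2 + 3/(4*k), True))) + C2*exp(y*Piecewise((-sqrt(-2^(1/3)*3^(2/3)*(-1/k^3)^(1/3) + 9/(4*k^2))/2 + sqrt(2^(1/3)*3^(2/3)*(-1/k^3)^(1/3) + 9/(2*k^2) - 27/(4*k^3*sqrt(-2^(1/3)*3^(2/3)*(-1/k^3)^(1/3) + 9/(4*k^2))))/2 + 3/(4*k), Eq(1/k, 0)), (-sqrt(2*(sqrt(-8/(27*k^3) + 81/(64*k^6)) + 9/(8*k^3))^(1/3) + 4/(3*k*(sqrt(-8/(27*k^3) + 81/(64*k^6)) + 9/(8*k^3))^(1/3)) + 9/(4*k^2))/2 + sqrt(-2*(sqrt(-8/(27*k^3) + 81/(64*k^6)) + 9/(8*k^3))^(1/3) - 4/(3*k*(sqrt(-8/(27*k^3) + 81/(64*k^6)) + 9/(8*k^3))^(1/3)) + 9/(2*k^2) - 27/(4*k^3*sqrt(2*(sqrt(-8/(27*k^3) + 81/(64*k^6)) + 9/(8*k^3))^(1/3) + 4/(3*k*(sqrt(-8/(27*k^3) + 81/(64*k^6)) + 9/(8*k^3))^(1/3)) + 9/(4*k^2))))/2 + 3/(4*k), True))) + C3*exp(y*Piecewise((sqrt(-2^(1/3)*3^(2/3)*(-1/k^3)^(1/3) + 9/(4*k^2))/2 - sqrt(2^(1/3)*3^(2/3)*(-1/k^3)^(1/3) + 9/(2*k^2) + 27/(4*k^3*sqrt(-2^(1/3)*3^(2/3)*(-1/k^3)^(1/3) + 9/(4*k^2))))/2 + 3/(4*k), Eq(1/k, 0)), (sqrt(2*(sqrt(-8/(27*k^3) + 81/(64*k^6)) + 9/(8*k^3))^(1/3) + 4/(3*k*(sqrt(-8/(27*k^3) + 81/(64*k^6)) + 9/(8*k^3))^(1/3)) + 9/(4*k^2))/2 - sqrt(-2*(sqrt(-8/(27*k^3) + 81/(64*k^6)) + 9/(8*k^3))^(1/3) - 4/(3*k*(sqrt(-8/(27*k^3) + 81/(64*k^6)) + 9/(8*k^3))^(1/3)) + 9/(2*k^2) + 27/(4*k^3*sqrt(2*(sqrt(-8/(27*k^3) + 81/(64*k^6)) + 9/(8*k^3))^(1/3) + 4/(3*k*(sqrt(-8/(27*k^3) + 81/(64*k^6)) + 9/(8*k^3))^(1/3)) + 9/(4*k^2))))/2 + 3/(4*k), True))) + C4*exp(y*Piecewise((sqrt(-2^(1/3)*3^(2/3)*(-1/k^3)^(1/3) + 9/(4*k^2))/2 + sqrt(2^(1/3)*3^(2/3)*(-1/k^3)^(1/3) + 9/(2*k^2) + 27/(4*k^3*sqrt(-2^(1/3)*3^(2/3)*(-1/k^3)^(1/3) + 9/(4*k^2))))/2 + 3/(4*k), Eq(1/k, 0)), (sqrt(2*(sqrt(-8/(27*k^3) + 81/(64*k^6)) + 9/(8*k^3))^(1/3) + 4/(3*k*(sqrt(-8/(27*k^3) + 81/(64*k^6)) + 9/(8*k^3))^(1/3)) + 9/(4*k^2))/2 + sqrt(-2*(sqrt(-8/(27*k^3) + 81/(64*k^6)) + 9/(8*k^3))^(1/3) - 4/(3*k*(sqrt(-8/(27*k^3) + 81/(64*k^6)) + 9/(8*k^3))^(1/3)) + 9/(2*k^2) + 27/(4*k^3*sqrt(2*(sqrt(-8/(27*k^3) + 81/(64*k^6)) + 9/(8*k^3))^(1/3) + 4/(3*k*(sqrt(-8/(27*k^3) + 81/(64*k^6)) + 9/(8*k^3))^(1/3)) + 9/(4*k^2))))/2 + 3/(4*k), True)))


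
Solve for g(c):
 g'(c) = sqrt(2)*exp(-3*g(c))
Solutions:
 g(c) = log(C1 + 3*sqrt(2)*c)/3
 g(c) = log((-3^(1/3) - 3^(5/6)*I)*(C1 + sqrt(2)*c)^(1/3)/2)
 g(c) = log((-3^(1/3) + 3^(5/6)*I)*(C1 + sqrt(2)*c)^(1/3)/2)


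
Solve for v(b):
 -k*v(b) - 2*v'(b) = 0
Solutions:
 v(b) = C1*exp(-b*k/2)


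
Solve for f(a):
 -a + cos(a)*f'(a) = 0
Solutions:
 f(a) = C1 + Integral(a/cos(a), a)


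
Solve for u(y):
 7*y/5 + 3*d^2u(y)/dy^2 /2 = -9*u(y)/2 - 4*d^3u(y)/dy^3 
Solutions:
 u(y) = C1*exp(y*(-2 + (24*sqrt(145) + 289)^(-1/3) + (24*sqrt(145) + 289)^(1/3))/16)*sin(sqrt(3)*y*(-(24*sqrt(145) + 289)^(1/3) + (24*sqrt(145) + 289)^(-1/3))/16) + C2*exp(y*(-2 + (24*sqrt(145) + 289)^(-1/3) + (24*sqrt(145) + 289)^(1/3))/16)*cos(sqrt(3)*y*(-(24*sqrt(145) + 289)^(1/3) + (24*sqrt(145) + 289)^(-1/3))/16) + C3*exp(-y*((24*sqrt(145) + 289)^(-1/3) + 1 + (24*sqrt(145) + 289)^(1/3))/8) - 14*y/45


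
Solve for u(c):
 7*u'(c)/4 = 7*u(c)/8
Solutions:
 u(c) = C1*exp(c/2)


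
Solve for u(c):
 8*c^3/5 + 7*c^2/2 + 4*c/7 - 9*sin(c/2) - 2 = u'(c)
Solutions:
 u(c) = C1 + 2*c^4/5 + 7*c^3/6 + 2*c^2/7 - 2*c + 18*cos(c/2)


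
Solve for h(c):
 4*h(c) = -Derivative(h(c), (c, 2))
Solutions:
 h(c) = C1*sin(2*c) + C2*cos(2*c)


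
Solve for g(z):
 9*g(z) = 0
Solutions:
 g(z) = 0


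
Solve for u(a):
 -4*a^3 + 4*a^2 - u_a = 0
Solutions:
 u(a) = C1 - a^4 + 4*a^3/3


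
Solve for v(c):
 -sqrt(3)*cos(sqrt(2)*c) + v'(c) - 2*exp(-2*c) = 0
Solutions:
 v(c) = C1 + sqrt(6)*sin(sqrt(2)*c)/2 - exp(-2*c)


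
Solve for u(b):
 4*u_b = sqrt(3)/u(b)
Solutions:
 u(b) = -sqrt(C1 + 2*sqrt(3)*b)/2
 u(b) = sqrt(C1 + 2*sqrt(3)*b)/2


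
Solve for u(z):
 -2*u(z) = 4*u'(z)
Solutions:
 u(z) = C1*exp(-z/2)


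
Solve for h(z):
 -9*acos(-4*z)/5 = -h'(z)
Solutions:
 h(z) = C1 + 9*z*acos(-4*z)/5 + 9*sqrt(1 - 16*z^2)/20


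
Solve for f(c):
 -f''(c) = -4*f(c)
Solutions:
 f(c) = C1*exp(-2*c) + C2*exp(2*c)


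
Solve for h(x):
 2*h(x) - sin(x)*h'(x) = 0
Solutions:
 h(x) = C1*(cos(x) - 1)/(cos(x) + 1)


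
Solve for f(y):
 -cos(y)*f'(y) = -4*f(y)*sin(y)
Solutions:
 f(y) = C1/cos(y)^4


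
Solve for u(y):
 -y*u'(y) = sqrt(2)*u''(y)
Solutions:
 u(y) = C1 + C2*erf(2^(1/4)*y/2)


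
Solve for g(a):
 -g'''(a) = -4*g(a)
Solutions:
 g(a) = C3*exp(2^(2/3)*a) + (C1*sin(2^(2/3)*sqrt(3)*a/2) + C2*cos(2^(2/3)*sqrt(3)*a/2))*exp(-2^(2/3)*a/2)


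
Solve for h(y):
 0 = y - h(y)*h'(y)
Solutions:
 h(y) = -sqrt(C1 + y^2)
 h(y) = sqrt(C1 + y^2)


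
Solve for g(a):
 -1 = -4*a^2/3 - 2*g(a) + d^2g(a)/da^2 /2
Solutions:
 g(a) = C1*exp(-2*a) + C2*exp(2*a) - 2*a^2/3 + 1/6


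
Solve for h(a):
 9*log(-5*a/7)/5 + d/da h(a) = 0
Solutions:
 h(a) = C1 - 9*a*log(-a)/5 + 9*a*(-log(5) + 1 + log(7))/5


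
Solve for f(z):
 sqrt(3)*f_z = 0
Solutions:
 f(z) = C1


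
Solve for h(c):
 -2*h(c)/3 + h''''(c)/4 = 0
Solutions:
 h(c) = C1*exp(-6^(3/4)*c/3) + C2*exp(6^(3/4)*c/3) + C3*sin(6^(3/4)*c/3) + C4*cos(6^(3/4)*c/3)


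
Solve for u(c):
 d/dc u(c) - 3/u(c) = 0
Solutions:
 u(c) = -sqrt(C1 + 6*c)
 u(c) = sqrt(C1 + 6*c)


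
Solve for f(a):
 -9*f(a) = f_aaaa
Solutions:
 f(a) = (C1*sin(sqrt(6)*a/2) + C2*cos(sqrt(6)*a/2))*exp(-sqrt(6)*a/2) + (C3*sin(sqrt(6)*a/2) + C4*cos(sqrt(6)*a/2))*exp(sqrt(6)*a/2)


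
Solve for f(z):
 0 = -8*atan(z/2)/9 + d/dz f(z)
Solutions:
 f(z) = C1 + 8*z*atan(z/2)/9 - 8*log(z^2 + 4)/9


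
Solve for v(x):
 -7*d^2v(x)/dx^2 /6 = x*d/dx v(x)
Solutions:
 v(x) = C1 + C2*erf(sqrt(21)*x/7)


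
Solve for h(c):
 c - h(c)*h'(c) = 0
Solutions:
 h(c) = -sqrt(C1 + c^2)
 h(c) = sqrt(C1 + c^2)


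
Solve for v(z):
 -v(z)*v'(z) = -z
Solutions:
 v(z) = -sqrt(C1 + z^2)
 v(z) = sqrt(C1 + z^2)


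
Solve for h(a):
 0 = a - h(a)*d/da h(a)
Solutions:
 h(a) = -sqrt(C1 + a^2)
 h(a) = sqrt(C1 + a^2)


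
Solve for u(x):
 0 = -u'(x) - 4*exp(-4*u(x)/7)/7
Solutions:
 u(x) = 7*log(-I*(C1 - 16*x/49)^(1/4))
 u(x) = 7*log(I*(C1 - 16*x/49)^(1/4))
 u(x) = 7*log(-(C1 - 16*x/49)^(1/4))
 u(x) = 7*log(C1 - 16*x/49)/4


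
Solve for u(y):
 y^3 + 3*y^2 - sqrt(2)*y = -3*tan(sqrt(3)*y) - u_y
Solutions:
 u(y) = C1 - y^4/4 - y^3 + sqrt(2)*y^2/2 + sqrt(3)*log(cos(sqrt(3)*y))


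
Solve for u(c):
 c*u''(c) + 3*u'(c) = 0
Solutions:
 u(c) = C1 + C2/c^2


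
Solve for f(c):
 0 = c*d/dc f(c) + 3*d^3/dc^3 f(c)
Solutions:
 f(c) = C1 + Integral(C2*airyai(-3^(2/3)*c/3) + C3*airybi(-3^(2/3)*c/3), c)


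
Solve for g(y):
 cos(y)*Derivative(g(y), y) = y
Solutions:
 g(y) = C1 + Integral(y/cos(y), y)


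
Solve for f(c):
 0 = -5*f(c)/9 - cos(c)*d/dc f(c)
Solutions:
 f(c) = C1*(sin(c) - 1)^(5/18)/(sin(c) + 1)^(5/18)


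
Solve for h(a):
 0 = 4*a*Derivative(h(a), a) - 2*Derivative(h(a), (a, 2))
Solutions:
 h(a) = C1 + C2*erfi(a)


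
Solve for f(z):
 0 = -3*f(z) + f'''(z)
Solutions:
 f(z) = C3*exp(3^(1/3)*z) + (C1*sin(3^(5/6)*z/2) + C2*cos(3^(5/6)*z/2))*exp(-3^(1/3)*z/2)


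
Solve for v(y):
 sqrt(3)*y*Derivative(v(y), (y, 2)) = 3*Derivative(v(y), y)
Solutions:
 v(y) = C1 + C2*y^(1 + sqrt(3))


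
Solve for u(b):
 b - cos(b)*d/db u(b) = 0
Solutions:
 u(b) = C1 + Integral(b/cos(b), b)


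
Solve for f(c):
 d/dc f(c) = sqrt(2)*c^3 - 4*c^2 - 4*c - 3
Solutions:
 f(c) = C1 + sqrt(2)*c^4/4 - 4*c^3/3 - 2*c^2 - 3*c


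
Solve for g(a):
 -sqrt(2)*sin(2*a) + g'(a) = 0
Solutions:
 g(a) = C1 - sqrt(2)*cos(2*a)/2


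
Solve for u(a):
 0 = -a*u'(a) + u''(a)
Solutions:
 u(a) = C1 + C2*erfi(sqrt(2)*a/2)


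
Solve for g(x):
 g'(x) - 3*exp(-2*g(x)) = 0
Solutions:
 g(x) = log(-sqrt(C1 + 6*x))
 g(x) = log(C1 + 6*x)/2


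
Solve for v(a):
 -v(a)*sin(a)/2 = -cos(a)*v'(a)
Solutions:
 v(a) = C1/sqrt(cos(a))


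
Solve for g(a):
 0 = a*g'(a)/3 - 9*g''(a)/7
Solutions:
 g(a) = C1 + C2*erfi(sqrt(42)*a/18)
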